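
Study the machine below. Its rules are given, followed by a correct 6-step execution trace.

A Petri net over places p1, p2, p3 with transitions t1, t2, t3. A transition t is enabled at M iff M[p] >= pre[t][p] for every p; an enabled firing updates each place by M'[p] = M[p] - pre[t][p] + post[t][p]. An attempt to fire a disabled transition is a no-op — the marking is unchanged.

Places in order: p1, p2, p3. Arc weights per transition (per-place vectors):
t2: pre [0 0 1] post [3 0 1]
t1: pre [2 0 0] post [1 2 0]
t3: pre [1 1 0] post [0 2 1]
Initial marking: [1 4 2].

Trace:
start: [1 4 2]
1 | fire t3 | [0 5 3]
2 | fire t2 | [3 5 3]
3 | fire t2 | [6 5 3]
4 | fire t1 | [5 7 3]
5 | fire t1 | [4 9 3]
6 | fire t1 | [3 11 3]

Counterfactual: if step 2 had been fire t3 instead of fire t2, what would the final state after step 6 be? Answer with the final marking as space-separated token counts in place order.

(re-executing from step 2 with the substitution; state before step 2: [0 5 3])
2 | fire t3 | [0 5 3]
3 | fire t2 | [3 5 3]
4 | fire t1 | [2 7 3]
5 | fire t1 | [1 9 3]
6 | fire t1 | [1 9 3]

1 9 3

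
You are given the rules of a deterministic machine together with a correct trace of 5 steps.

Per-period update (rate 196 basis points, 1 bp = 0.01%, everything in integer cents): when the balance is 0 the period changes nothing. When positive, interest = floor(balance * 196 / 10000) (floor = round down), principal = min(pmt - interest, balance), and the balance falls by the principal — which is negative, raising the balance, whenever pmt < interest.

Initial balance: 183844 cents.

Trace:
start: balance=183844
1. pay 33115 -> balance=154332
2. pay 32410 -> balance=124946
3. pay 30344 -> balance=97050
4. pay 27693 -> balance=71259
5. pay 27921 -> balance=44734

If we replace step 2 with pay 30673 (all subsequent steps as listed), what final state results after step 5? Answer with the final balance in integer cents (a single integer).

(re-executing from step 2 with the substitution; state before step 2: balance=154332)
2. pay 30673 -> balance=126683
3. pay 30344 -> balance=98821
4. pay 27693 -> balance=73064
5. pay 27921 -> balance=46575

46575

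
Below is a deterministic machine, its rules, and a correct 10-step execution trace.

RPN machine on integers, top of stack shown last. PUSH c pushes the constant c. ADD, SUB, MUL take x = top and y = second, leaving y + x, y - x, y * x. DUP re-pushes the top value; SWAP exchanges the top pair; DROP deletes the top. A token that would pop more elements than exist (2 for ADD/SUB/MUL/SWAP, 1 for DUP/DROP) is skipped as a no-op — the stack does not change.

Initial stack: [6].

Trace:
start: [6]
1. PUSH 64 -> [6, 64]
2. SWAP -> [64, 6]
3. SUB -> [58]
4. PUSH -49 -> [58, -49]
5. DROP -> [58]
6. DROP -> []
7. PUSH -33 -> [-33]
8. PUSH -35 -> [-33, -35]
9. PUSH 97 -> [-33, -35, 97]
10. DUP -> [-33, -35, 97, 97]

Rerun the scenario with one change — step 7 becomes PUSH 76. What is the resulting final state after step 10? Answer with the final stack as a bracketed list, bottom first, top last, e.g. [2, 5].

[76, -35, 97, 97]

(re-executing from step 7 with the substitution; state before step 7: [])
7. PUSH 76 -> [76]
8. PUSH -35 -> [76, -35]
9. PUSH 97 -> [76, -35, 97]
10. DUP -> [76, -35, 97, 97]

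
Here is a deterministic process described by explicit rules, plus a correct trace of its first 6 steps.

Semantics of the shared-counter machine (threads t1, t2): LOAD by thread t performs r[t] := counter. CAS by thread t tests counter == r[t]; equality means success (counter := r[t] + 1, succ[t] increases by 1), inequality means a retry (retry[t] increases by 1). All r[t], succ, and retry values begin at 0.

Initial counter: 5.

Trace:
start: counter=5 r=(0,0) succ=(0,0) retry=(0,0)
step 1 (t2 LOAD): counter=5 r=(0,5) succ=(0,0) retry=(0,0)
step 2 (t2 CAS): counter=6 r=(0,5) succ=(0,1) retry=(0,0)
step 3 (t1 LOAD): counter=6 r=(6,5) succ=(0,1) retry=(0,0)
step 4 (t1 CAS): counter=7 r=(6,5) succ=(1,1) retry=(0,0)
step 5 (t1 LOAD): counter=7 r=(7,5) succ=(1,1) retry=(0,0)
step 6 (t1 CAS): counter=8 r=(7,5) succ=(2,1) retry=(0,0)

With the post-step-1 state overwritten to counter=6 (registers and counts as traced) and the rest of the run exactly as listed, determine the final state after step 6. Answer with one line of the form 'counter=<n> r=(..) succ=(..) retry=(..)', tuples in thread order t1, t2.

counter=8 r=(7,5) succ=(2,0) retry=(0,1)

state after step 1 := counter=6 r=(0,5) succ=(0,0) retry=(0,0)
step 2 (t2 CAS): counter=6 r=(0,5) succ=(0,0) retry=(0,1)
step 3 (t1 LOAD): counter=6 r=(6,5) succ=(0,0) retry=(0,1)
step 4 (t1 CAS): counter=7 r=(6,5) succ=(1,0) retry=(0,1)
step 5 (t1 LOAD): counter=7 r=(7,5) succ=(1,0) retry=(0,1)
step 6 (t1 CAS): counter=8 r=(7,5) succ=(2,0) retry=(0,1)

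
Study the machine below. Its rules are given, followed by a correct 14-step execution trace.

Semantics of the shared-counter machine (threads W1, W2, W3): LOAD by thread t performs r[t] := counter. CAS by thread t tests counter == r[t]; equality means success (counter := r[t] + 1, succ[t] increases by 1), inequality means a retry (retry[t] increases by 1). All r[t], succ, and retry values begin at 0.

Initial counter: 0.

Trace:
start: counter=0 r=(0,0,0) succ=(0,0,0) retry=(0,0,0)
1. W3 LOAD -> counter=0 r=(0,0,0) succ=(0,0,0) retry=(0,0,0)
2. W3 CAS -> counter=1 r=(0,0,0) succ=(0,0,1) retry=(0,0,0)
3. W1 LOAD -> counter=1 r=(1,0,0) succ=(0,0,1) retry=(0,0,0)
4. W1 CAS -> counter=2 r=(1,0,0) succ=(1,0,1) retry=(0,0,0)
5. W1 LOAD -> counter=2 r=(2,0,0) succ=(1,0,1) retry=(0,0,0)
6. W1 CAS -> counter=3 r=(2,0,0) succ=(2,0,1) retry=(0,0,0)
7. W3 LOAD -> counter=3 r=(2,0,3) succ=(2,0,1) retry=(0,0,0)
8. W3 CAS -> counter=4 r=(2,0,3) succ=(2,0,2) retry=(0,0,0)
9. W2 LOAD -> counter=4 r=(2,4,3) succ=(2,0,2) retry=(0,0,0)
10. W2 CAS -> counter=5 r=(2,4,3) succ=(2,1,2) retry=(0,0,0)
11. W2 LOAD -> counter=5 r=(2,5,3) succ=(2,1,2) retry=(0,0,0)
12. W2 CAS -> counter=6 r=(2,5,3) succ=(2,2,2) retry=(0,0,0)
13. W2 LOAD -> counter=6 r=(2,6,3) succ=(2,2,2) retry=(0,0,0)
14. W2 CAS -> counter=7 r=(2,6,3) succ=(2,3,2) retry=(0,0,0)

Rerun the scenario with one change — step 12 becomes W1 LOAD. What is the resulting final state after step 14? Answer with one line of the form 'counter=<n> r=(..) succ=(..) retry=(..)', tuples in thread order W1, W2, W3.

counter=6 r=(5,5,3) succ=(2,2,2) retry=(0,0,0)

(re-executing from step 12 with the substitution; state before step 12: counter=5 r=(2,5,3) succ=(2,1,2) retry=(0,0,0))
12. W1 LOAD -> counter=5 r=(5,5,3) succ=(2,1,2) retry=(0,0,0)
13. W2 LOAD -> counter=5 r=(5,5,3) succ=(2,1,2) retry=(0,0,0)
14. W2 CAS -> counter=6 r=(5,5,3) succ=(2,2,2) retry=(0,0,0)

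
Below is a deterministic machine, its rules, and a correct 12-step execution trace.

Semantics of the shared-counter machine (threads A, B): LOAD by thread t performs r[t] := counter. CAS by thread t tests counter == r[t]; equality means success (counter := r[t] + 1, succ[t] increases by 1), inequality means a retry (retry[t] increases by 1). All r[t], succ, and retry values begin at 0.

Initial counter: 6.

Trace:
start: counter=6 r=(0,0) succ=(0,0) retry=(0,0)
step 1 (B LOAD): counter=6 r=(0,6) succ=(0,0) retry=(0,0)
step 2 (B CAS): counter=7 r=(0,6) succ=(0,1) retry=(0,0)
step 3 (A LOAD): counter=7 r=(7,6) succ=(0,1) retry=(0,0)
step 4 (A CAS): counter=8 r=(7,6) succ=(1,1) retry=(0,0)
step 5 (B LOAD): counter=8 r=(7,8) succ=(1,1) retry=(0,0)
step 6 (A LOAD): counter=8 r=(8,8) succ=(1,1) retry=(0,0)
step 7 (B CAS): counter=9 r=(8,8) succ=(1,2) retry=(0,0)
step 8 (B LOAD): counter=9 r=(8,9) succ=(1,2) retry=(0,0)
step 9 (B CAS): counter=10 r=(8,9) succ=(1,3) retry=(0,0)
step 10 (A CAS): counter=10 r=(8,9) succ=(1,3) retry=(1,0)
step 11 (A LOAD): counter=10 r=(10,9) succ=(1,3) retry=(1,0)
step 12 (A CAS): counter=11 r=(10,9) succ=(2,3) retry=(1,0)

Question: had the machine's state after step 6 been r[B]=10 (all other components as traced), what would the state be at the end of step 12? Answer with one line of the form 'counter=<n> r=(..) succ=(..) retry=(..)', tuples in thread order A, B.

state after step 6 := counter=8 r=(8,10) succ=(1,1) retry=(0,0)
step 7 (B CAS): counter=8 r=(8,10) succ=(1,1) retry=(0,1)
step 8 (B LOAD): counter=8 r=(8,8) succ=(1,1) retry=(0,1)
step 9 (B CAS): counter=9 r=(8,8) succ=(1,2) retry=(0,1)
step 10 (A CAS): counter=9 r=(8,8) succ=(1,2) retry=(1,1)
step 11 (A LOAD): counter=9 r=(9,8) succ=(1,2) retry=(1,1)
step 12 (A CAS): counter=10 r=(9,8) succ=(2,2) retry=(1,1)

counter=10 r=(9,8) succ=(2,2) retry=(1,1)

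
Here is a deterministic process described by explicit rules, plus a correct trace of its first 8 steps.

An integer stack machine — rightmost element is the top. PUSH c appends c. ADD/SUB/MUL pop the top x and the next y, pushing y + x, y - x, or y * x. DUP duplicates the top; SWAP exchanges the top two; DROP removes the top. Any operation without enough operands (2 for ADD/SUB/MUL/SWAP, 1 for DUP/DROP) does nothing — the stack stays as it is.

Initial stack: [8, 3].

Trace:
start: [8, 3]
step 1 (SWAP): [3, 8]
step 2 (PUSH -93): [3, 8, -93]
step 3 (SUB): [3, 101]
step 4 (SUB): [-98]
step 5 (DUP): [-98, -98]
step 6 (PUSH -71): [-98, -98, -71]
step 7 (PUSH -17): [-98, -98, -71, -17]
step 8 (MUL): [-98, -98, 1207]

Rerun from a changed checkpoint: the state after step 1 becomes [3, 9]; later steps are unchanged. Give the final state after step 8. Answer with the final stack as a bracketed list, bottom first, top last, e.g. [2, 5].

[-99, -99, 1207]

state after step 1 := [3, 9]
step 2 (PUSH -93): [3, 9, -93]
step 3 (SUB): [3, 102]
step 4 (SUB): [-99]
step 5 (DUP): [-99, -99]
step 6 (PUSH -71): [-99, -99, -71]
step 7 (PUSH -17): [-99, -99, -71, -17]
step 8 (MUL): [-99, -99, 1207]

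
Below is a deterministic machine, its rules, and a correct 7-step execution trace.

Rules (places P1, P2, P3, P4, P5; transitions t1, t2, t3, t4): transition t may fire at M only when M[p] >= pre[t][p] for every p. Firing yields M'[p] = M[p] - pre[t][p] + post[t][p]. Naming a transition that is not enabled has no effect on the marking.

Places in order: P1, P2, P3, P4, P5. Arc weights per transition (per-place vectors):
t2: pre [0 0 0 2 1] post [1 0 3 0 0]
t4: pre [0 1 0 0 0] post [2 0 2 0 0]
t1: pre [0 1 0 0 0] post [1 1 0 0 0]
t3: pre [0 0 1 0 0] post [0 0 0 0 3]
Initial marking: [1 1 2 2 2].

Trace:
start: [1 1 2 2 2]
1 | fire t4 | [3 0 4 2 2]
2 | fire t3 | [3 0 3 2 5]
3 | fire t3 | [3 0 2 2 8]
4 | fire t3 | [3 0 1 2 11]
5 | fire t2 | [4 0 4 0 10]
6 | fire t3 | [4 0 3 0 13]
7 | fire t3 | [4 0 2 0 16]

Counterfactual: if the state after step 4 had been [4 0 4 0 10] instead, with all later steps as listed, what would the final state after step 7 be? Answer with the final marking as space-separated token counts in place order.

4 0 2 0 16

state after step 4 := [4 0 4 0 10]
5 | fire t2 | [4 0 4 0 10]
6 | fire t3 | [4 0 3 0 13]
7 | fire t3 | [4 0 2 0 16]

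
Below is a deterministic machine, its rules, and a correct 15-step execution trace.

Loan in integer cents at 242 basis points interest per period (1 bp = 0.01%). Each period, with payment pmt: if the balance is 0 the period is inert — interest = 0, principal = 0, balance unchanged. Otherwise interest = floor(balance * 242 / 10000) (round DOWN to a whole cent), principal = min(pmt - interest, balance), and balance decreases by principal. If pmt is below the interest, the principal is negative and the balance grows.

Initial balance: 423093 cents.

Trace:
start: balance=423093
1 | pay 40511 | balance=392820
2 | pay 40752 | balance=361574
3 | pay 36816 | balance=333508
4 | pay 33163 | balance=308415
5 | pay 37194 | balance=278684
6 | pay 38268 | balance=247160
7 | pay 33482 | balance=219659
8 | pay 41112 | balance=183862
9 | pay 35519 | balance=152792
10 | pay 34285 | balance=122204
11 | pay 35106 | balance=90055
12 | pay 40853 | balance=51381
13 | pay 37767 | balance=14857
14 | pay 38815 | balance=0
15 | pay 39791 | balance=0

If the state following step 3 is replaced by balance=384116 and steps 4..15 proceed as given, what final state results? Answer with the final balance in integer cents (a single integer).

state after step 3 := balance=384116
4 | pay 33163 | balance=360248
5 | pay 37194 | balance=331772
6 | pay 38268 | balance=301532
7 | pay 33482 | balance=275347
8 | pay 41112 | balance=240898
9 | pay 35519 | balance=211208
10 | pay 34285 | balance=182034
11 | pay 35106 | balance=151333
12 | pay 40853 | balance=114142
13 | pay 37767 | balance=79137
14 | pay 38815 | balance=42237
15 | pay 39791 | balance=3468

3468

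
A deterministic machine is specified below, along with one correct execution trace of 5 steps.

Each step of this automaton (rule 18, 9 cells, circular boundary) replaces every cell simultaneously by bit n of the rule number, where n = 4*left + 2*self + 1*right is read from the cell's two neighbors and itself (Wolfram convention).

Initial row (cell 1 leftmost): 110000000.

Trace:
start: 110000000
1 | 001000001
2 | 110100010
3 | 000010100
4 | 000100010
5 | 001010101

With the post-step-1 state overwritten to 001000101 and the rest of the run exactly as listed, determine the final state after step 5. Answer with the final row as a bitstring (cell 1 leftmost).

010010101

state after step 1 := 001000101
2 | 110101000
3 | 000000101
4 | 100001000
5 | 010010101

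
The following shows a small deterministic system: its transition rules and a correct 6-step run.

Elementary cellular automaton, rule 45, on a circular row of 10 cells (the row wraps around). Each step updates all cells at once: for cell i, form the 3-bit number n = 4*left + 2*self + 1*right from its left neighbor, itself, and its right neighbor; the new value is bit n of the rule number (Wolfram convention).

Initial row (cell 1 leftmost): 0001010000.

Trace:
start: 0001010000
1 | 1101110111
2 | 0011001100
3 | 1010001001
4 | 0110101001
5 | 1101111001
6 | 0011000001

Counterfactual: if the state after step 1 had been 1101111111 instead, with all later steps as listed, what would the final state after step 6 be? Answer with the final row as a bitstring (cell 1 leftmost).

1101011100

state after step 1 := 1101111111
2 | 0011000000
3 | 1010011111
4 | 0110010000
5 | 0100010111
6 | 1101011100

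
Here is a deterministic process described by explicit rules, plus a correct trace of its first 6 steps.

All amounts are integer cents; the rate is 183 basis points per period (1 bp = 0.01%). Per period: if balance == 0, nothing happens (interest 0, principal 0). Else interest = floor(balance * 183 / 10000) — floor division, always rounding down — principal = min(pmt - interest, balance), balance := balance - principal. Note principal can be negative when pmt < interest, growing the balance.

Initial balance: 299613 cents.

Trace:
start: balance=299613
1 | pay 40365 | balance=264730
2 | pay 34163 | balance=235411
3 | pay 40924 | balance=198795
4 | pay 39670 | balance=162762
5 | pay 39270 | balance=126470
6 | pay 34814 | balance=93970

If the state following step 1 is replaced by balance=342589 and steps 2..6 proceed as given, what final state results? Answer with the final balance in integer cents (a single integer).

state after step 1 := balance=342589
2 | pay 34163 | balance=314695
3 | pay 40924 | balance=279529
4 | pay 39670 | balance=244974
5 | pay 39270 | balance=210187
6 | pay 34814 | balance=179219

179219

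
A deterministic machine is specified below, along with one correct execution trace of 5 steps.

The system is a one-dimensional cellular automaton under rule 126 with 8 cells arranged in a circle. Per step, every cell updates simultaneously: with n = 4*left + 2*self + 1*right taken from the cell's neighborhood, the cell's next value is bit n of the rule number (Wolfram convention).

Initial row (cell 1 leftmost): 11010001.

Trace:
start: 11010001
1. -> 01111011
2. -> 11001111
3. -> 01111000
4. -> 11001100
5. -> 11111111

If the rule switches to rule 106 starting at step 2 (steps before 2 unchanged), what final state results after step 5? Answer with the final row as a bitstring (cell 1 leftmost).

(re-executing steps 2..5 under rule 106; state before step 2: 01111011)
2. -> 11001111
3. -> 01011000
4. -> 10111000
5. -> 01101001

01101001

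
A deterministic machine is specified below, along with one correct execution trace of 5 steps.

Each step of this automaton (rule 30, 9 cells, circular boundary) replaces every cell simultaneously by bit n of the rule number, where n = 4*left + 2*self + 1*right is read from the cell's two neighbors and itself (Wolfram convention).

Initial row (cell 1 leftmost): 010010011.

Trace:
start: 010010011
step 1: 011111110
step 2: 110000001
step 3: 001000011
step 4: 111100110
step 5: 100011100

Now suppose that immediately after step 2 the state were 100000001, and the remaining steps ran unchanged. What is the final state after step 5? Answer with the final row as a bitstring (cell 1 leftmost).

state after step 2 := 100000001
step 3: 010000011
step 4: 011000110
step 5: 110101101

110101101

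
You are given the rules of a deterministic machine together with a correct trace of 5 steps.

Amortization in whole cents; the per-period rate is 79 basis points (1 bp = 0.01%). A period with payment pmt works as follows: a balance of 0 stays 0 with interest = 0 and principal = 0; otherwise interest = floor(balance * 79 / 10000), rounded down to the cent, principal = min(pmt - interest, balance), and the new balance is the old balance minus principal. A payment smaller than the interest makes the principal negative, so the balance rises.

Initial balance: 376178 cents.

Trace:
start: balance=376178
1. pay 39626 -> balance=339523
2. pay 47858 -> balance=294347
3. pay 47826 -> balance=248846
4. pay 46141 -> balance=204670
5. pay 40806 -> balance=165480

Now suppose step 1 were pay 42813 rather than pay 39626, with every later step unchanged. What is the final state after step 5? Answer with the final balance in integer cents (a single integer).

(re-executing from step 1 with the substitution; state before step 1: balance=376178)
1. pay 42813 -> balance=336336
2. pay 47858 -> balance=291135
3. pay 47826 -> balance=245608
4. pay 46141 -> balance=201407
5. pay 40806 -> balance=162192

162192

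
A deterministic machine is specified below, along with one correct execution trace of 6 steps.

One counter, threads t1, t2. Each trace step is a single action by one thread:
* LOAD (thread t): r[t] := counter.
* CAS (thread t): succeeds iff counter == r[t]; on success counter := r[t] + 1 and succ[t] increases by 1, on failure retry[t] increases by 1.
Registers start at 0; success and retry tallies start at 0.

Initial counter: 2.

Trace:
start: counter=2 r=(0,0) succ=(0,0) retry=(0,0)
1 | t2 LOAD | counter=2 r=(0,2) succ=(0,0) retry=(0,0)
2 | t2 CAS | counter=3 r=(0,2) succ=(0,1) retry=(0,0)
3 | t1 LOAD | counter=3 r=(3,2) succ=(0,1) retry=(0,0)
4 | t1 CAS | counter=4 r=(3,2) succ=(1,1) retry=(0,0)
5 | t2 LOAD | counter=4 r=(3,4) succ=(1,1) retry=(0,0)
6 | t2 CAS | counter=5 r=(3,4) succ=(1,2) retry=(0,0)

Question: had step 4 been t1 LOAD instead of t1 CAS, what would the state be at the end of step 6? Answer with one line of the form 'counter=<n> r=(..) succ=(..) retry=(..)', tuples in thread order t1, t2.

(re-executing from step 4 with the substitution; state before step 4: counter=3 r=(3,2) succ=(0,1) retry=(0,0))
4 | t1 LOAD | counter=3 r=(3,2) succ=(0,1) retry=(0,0)
5 | t2 LOAD | counter=3 r=(3,3) succ=(0,1) retry=(0,0)
6 | t2 CAS | counter=4 r=(3,3) succ=(0,2) retry=(0,0)

counter=4 r=(3,3) succ=(0,2) retry=(0,0)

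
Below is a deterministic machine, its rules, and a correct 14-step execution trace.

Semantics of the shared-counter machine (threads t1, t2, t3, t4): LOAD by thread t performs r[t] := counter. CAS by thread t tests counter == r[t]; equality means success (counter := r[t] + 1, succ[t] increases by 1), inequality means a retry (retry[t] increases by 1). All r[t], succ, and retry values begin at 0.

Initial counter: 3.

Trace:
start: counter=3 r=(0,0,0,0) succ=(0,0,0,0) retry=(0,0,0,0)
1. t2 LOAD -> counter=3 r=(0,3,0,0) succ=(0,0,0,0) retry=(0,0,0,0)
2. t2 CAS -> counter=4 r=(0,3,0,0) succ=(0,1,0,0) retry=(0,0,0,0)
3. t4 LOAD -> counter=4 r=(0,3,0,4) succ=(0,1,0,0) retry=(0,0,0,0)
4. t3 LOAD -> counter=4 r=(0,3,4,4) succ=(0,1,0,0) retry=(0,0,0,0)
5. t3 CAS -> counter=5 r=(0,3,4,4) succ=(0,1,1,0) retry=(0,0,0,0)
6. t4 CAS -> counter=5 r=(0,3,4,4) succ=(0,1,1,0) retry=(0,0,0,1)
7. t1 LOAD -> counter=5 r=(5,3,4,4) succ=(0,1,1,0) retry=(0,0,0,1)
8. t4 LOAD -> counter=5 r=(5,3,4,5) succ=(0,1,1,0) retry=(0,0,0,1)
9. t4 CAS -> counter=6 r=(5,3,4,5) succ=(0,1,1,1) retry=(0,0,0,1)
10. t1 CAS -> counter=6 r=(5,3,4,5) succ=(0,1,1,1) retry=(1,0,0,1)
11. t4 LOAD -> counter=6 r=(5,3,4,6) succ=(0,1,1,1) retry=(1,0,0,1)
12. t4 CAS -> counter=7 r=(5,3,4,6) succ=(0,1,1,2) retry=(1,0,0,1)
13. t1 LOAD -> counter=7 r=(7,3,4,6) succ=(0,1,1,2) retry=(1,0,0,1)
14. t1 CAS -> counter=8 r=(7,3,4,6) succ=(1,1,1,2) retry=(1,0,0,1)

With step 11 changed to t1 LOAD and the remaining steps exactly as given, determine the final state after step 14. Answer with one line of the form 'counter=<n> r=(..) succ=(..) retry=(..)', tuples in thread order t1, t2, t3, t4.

(re-executing from step 11 with the substitution; state before step 11: counter=6 r=(5,3,4,5) succ=(0,1,1,1) retry=(1,0,0,1))
11. t1 LOAD -> counter=6 r=(6,3,4,5) succ=(0,1,1,1) retry=(1,0,0,1)
12. t4 CAS -> counter=6 r=(6,3,4,5) succ=(0,1,1,1) retry=(1,0,0,2)
13. t1 LOAD -> counter=6 r=(6,3,4,5) succ=(0,1,1,1) retry=(1,0,0,2)
14. t1 CAS -> counter=7 r=(6,3,4,5) succ=(1,1,1,1) retry=(1,0,0,2)

counter=7 r=(6,3,4,5) succ=(1,1,1,1) retry=(1,0,0,2)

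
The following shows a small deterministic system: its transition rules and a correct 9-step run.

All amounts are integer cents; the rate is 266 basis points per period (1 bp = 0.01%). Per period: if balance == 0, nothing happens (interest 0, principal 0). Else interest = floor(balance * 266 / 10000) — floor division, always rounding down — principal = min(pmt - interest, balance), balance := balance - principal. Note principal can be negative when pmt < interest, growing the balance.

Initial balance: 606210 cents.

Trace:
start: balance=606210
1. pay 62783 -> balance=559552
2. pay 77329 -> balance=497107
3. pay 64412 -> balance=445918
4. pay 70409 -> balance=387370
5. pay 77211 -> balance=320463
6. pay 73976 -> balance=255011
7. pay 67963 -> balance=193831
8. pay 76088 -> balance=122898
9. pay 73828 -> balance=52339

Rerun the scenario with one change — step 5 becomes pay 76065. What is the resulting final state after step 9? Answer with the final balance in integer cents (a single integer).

53612

(re-executing from step 5 with the substitution; state before step 5: balance=387370)
5. pay 76065 -> balance=321609
6. pay 73976 -> balance=256187
7. pay 67963 -> balance=195038
8. pay 76088 -> balance=124138
9. pay 73828 -> balance=53612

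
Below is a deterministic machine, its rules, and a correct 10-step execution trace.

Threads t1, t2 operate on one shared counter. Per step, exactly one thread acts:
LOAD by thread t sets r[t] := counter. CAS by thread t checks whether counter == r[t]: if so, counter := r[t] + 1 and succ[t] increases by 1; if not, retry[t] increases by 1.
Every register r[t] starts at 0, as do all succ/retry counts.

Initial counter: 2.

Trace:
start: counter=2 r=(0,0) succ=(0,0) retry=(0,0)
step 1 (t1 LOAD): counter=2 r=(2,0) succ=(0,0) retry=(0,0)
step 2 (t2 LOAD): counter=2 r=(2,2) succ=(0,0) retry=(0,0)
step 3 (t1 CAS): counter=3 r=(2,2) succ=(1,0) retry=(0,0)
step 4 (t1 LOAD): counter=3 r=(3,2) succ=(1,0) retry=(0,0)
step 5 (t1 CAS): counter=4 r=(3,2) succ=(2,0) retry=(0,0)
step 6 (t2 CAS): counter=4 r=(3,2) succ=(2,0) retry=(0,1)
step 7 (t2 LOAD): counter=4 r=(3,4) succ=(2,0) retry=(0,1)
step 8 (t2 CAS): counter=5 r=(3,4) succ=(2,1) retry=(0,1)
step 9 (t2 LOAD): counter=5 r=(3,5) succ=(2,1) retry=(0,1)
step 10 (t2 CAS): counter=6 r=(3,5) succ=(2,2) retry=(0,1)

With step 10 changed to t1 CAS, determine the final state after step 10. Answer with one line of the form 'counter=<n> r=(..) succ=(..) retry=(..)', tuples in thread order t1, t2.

counter=5 r=(3,5) succ=(2,1) retry=(1,1)

(re-executing from step 10 with the substitution; state before step 10: counter=5 r=(3,5) succ=(2,1) retry=(0,1))
step 10 (t1 CAS): counter=5 r=(3,5) succ=(2,1) retry=(1,1)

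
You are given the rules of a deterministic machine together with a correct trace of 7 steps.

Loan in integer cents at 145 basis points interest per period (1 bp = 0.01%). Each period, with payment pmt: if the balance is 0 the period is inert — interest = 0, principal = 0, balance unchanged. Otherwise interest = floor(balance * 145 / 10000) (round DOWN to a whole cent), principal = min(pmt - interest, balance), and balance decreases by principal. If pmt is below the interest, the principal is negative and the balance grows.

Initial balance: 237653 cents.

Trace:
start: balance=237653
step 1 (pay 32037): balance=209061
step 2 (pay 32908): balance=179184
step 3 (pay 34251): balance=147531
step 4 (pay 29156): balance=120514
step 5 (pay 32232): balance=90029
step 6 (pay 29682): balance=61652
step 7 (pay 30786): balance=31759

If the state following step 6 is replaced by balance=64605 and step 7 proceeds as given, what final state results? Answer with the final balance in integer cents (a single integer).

34755

state after step 6 := balance=64605
step 7 (pay 30786): balance=34755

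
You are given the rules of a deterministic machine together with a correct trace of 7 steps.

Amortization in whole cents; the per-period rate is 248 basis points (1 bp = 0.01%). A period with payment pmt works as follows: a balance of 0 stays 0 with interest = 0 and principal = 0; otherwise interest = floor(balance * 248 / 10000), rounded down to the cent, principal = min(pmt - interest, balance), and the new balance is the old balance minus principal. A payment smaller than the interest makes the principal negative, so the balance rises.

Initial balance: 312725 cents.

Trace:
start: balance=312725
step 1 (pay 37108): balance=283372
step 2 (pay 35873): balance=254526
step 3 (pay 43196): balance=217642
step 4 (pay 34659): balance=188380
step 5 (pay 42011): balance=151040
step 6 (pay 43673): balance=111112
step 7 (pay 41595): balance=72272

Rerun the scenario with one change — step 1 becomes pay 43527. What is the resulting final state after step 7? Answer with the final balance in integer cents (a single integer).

64838

(re-executing from step 1 with the substitution; state before step 1: balance=312725)
step 1 (pay 43527): balance=276953
step 2 (pay 35873): balance=247948
step 3 (pay 43196): balance=210901
step 4 (pay 34659): balance=181472
step 5 (pay 42011): balance=143961
step 6 (pay 43673): balance=103858
step 7 (pay 41595): balance=64838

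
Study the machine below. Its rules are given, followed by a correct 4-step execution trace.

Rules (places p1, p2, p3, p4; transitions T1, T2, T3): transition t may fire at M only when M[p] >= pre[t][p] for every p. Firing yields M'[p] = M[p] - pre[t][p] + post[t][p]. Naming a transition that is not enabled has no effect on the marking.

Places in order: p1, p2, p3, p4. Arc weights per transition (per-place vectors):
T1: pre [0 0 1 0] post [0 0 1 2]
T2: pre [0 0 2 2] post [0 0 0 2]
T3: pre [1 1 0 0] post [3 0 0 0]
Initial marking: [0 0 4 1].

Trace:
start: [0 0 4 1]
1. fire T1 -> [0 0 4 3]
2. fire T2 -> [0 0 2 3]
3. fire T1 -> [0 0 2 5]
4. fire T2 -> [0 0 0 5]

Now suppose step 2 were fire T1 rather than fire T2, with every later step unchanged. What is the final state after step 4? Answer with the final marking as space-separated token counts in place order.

(re-executing from step 2 with the substitution; state before step 2: [0 0 4 3])
2. fire T1 -> [0 0 4 5]
3. fire T1 -> [0 0 4 7]
4. fire T2 -> [0 0 2 7]

0 0 2 7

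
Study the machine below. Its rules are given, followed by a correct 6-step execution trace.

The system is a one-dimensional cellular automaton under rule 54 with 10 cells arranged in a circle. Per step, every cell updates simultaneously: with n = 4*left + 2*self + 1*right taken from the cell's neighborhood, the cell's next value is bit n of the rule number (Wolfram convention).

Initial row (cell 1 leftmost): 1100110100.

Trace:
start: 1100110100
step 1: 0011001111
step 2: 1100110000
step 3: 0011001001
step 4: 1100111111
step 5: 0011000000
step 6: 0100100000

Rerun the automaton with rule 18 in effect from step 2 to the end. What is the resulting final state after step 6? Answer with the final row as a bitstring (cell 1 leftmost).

0100100000

(re-executing steps 2..6 under rule 18; state before step 2: 0011001111)
step 2: 1100110000
step 3: 0011001001
step 4: 1100110110
step 5: 0011000000
step 6: 0100100000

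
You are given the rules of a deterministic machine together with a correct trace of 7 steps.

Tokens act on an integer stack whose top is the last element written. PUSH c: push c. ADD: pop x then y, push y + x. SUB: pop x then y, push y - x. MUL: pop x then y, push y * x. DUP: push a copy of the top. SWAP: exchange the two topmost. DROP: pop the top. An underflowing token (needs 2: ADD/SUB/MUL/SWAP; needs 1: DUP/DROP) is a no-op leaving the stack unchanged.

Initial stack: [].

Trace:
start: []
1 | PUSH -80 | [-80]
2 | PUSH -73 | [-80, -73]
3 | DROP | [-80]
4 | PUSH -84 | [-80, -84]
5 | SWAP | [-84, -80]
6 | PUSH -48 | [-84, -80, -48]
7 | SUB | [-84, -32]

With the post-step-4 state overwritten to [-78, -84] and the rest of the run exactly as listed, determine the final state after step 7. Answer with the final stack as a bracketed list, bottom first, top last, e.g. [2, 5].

state after step 4 := [-78, -84]
5 | SWAP | [-84, -78]
6 | PUSH -48 | [-84, -78, -48]
7 | SUB | [-84, -30]

[-84, -30]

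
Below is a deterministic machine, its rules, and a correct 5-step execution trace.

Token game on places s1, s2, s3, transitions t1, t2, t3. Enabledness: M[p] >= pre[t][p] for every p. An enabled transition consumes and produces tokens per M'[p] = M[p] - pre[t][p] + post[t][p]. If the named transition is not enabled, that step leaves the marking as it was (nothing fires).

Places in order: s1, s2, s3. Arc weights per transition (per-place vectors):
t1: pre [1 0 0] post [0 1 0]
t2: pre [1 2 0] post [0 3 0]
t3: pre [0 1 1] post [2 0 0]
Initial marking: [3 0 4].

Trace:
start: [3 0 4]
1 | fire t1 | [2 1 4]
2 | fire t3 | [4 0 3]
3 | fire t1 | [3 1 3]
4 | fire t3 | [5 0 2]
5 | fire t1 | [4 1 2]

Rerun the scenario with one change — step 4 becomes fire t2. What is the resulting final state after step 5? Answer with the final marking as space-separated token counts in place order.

(re-executing from step 4 with the substitution; state before step 4: [3 1 3])
4 | fire t2 | [3 1 3]
5 | fire t1 | [2 2 3]

2 2 3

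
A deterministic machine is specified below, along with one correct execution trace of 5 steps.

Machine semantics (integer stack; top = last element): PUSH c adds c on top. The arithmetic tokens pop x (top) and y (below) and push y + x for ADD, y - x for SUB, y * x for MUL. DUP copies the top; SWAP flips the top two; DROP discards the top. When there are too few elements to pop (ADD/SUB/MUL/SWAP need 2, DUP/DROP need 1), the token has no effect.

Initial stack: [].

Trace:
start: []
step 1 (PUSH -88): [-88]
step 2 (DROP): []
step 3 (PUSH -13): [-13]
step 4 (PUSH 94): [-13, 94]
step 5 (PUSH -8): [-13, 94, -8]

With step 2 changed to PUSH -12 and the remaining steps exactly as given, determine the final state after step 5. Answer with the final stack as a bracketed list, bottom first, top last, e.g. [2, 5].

[-88, -12, -13, 94, -8]

(re-executing from step 2 with the substitution; state before step 2: [-88])
step 2 (PUSH -12): [-88, -12]
step 3 (PUSH -13): [-88, -12, -13]
step 4 (PUSH 94): [-88, -12, -13, 94]
step 5 (PUSH -8): [-88, -12, -13, 94, -8]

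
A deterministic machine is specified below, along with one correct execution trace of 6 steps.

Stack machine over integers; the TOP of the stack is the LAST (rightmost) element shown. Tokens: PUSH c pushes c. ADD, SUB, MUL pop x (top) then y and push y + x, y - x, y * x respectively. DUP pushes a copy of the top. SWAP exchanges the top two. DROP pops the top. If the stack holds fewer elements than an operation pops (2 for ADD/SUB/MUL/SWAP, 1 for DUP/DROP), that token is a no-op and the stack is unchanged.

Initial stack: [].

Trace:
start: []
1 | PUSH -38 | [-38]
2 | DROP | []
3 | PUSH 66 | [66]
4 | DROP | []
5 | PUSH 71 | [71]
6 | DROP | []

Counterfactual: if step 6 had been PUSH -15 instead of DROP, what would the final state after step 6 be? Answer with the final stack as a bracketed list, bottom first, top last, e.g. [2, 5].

(re-executing from step 6 with the substitution; state before step 6: [71])
6 | PUSH -15 | [71, -15]

[71, -15]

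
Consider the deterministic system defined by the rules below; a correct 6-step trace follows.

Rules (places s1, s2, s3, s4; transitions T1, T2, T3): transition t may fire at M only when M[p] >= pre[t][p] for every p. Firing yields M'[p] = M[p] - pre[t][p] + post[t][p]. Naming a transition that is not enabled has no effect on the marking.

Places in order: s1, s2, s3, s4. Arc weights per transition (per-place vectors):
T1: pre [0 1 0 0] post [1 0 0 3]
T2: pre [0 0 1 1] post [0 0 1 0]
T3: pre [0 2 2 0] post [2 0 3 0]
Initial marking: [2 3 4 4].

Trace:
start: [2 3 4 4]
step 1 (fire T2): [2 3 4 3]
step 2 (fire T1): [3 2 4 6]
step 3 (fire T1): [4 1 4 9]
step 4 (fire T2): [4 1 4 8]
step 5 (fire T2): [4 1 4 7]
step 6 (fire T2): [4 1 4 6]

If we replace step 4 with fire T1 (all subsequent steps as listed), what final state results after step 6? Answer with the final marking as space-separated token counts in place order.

5 0 4 10

(re-executing from step 4 with the substitution; state before step 4: [4 1 4 9])
step 4 (fire T1): [5 0 4 12]
step 5 (fire T2): [5 0 4 11]
step 6 (fire T2): [5 0 4 10]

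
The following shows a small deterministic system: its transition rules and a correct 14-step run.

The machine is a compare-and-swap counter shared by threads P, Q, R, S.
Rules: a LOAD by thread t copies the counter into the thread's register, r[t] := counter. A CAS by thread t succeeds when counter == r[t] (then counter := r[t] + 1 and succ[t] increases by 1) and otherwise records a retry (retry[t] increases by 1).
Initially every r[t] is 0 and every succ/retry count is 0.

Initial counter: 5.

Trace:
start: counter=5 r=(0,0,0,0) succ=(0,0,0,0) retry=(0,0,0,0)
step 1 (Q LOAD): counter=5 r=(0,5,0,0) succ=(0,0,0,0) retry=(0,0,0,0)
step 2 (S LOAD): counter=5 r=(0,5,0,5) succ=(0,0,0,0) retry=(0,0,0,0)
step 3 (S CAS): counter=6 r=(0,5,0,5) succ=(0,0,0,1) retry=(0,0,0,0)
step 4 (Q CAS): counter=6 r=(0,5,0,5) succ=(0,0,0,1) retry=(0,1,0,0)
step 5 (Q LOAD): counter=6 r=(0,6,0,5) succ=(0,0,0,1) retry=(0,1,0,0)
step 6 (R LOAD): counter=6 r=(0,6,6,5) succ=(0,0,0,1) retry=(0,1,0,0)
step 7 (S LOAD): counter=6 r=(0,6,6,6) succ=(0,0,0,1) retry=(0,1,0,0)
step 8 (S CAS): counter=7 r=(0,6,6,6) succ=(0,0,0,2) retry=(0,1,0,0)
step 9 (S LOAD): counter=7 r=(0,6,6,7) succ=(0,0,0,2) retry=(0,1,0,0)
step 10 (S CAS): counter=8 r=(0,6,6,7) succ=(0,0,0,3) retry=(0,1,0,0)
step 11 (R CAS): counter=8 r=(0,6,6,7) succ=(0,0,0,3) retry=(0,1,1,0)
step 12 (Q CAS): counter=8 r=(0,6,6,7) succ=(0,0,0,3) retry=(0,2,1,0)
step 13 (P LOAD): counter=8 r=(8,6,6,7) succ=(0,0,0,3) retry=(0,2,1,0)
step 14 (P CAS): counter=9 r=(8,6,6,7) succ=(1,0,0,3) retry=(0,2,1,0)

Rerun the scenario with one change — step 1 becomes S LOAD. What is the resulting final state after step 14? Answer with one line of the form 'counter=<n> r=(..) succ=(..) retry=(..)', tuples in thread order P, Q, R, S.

counter=9 r=(8,6,6,7) succ=(1,0,0,3) retry=(0,2,1,0)

(re-executing from step 1 with the substitution; state before step 1: counter=5 r=(0,0,0,0) succ=(0,0,0,0) retry=(0,0,0,0))
step 1 (S LOAD): counter=5 r=(0,0,0,5) succ=(0,0,0,0) retry=(0,0,0,0)
step 2 (S LOAD): counter=5 r=(0,0,0,5) succ=(0,0,0,0) retry=(0,0,0,0)
step 3 (S CAS): counter=6 r=(0,0,0,5) succ=(0,0,0,1) retry=(0,0,0,0)
step 4 (Q CAS): counter=6 r=(0,0,0,5) succ=(0,0,0,1) retry=(0,1,0,0)
step 5 (Q LOAD): counter=6 r=(0,6,0,5) succ=(0,0,0,1) retry=(0,1,0,0)
step 6 (R LOAD): counter=6 r=(0,6,6,5) succ=(0,0,0,1) retry=(0,1,0,0)
step 7 (S LOAD): counter=6 r=(0,6,6,6) succ=(0,0,0,1) retry=(0,1,0,0)
step 8 (S CAS): counter=7 r=(0,6,6,6) succ=(0,0,0,2) retry=(0,1,0,0)
step 9 (S LOAD): counter=7 r=(0,6,6,7) succ=(0,0,0,2) retry=(0,1,0,0)
step 10 (S CAS): counter=8 r=(0,6,6,7) succ=(0,0,0,3) retry=(0,1,0,0)
step 11 (R CAS): counter=8 r=(0,6,6,7) succ=(0,0,0,3) retry=(0,1,1,0)
step 12 (Q CAS): counter=8 r=(0,6,6,7) succ=(0,0,0,3) retry=(0,2,1,0)
step 13 (P LOAD): counter=8 r=(8,6,6,7) succ=(0,0,0,3) retry=(0,2,1,0)
step 14 (P CAS): counter=9 r=(8,6,6,7) succ=(1,0,0,3) retry=(0,2,1,0)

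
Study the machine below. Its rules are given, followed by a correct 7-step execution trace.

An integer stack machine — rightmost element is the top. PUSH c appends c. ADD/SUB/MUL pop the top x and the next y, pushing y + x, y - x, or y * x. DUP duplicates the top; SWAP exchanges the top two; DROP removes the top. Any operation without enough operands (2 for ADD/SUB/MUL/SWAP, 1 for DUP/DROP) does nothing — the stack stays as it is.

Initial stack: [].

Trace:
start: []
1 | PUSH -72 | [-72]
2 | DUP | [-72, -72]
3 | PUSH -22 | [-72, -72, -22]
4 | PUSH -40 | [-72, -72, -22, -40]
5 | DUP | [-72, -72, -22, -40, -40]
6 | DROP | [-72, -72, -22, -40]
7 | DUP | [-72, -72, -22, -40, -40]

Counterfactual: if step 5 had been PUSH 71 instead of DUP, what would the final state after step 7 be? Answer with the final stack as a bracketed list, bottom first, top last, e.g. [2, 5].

(re-executing from step 5 with the substitution; state before step 5: [-72, -72, -22, -40])
5 | PUSH 71 | [-72, -72, -22, -40, 71]
6 | DROP | [-72, -72, -22, -40]
7 | DUP | [-72, -72, -22, -40, -40]

[-72, -72, -22, -40, -40]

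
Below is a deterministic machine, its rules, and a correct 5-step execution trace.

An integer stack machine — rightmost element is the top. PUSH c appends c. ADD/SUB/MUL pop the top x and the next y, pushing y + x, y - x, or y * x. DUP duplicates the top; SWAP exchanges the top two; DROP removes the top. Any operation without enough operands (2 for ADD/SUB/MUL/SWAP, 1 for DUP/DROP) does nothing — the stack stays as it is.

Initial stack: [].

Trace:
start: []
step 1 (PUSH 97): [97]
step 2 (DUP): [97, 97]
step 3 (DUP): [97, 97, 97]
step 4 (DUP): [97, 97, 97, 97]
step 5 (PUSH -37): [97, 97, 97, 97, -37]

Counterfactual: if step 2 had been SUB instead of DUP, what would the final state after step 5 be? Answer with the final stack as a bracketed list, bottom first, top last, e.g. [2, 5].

[97, 97, 97, -37]

(re-executing from step 2 with the substitution; state before step 2: [97])
step 2 (SUB): [97]
step 3 (DUP): [97, 97]
step 4 (DUP): [97, 97, 97]
step 5 (PUSH -37): [97, 97, 97, -37]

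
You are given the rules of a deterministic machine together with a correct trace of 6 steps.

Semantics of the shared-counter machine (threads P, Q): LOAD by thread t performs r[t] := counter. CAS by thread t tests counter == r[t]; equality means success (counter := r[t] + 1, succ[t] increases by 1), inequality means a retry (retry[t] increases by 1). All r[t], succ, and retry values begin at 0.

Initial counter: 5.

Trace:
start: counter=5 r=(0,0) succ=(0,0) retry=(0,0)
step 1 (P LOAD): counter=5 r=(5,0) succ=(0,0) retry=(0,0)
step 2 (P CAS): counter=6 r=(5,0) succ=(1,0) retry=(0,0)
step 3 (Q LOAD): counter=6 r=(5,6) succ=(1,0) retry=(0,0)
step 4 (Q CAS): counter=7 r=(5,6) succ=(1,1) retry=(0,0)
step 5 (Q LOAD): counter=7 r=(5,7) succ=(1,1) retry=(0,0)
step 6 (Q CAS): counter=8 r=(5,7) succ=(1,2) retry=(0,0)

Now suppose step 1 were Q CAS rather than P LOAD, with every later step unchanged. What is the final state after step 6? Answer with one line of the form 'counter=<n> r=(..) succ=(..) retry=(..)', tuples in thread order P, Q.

(re-executing from step 1 with the substitution; state before step 1: counter=5 r=(0,0) succ=(0,0) retry=(0,0))
step 1 (Q CAS): counter=5 r=(0,0) succ=(0,0) retry=(0,1)
step 2 (P CAS): counter=5 r=(0,0) succ=(0,0) retry=(1,1)
step 3 (Q LOAD): counter=5 r=(0,5) succ=(0,0) retry=(1,1)
step 4 (Q CAS): counter=6 r=(0,5) succ=(0,1) retry=(1,1)
step 5 (Q LOAD): counter=6 r=(0,6) succ=(0,1) retry=(1,1)
step 6 (Q CAS): counter=7 r=(0,6) succ=(0,2) retry=(1,1)

counter=7 r=(0,6) succ=(0,2) retry=(1,1)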